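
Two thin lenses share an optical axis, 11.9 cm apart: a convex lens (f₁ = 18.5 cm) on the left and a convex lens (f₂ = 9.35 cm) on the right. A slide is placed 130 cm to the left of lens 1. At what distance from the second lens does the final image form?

4.75 cm

Lens 1: 1/d_i1 = 1/f₁ − 1/d_o1 = 1/(18.5) − 1/(130) = 0.04636, so d_i1 = 21.57 cm.
The intermediate image is 21.57 cm to the right of lens 1, which lies 9.670 cm to the right of lens 2 — a virtual object — so d_o2 = −9.670 cm.
Lens 2: 1/d_i2 = 1/f₂ − 1/d_o2 = 1/(9.35) − 1/(-9.670) = 0.2104, so d_i2 = 4.75 cm.
The final image is real, 4.75 cm to the right of lens 2 (overall magnification ≈ -0.082).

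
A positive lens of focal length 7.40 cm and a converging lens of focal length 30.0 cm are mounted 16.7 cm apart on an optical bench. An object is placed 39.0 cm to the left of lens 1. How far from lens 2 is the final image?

10.1 cm

Lens 1: 1/d_i1 = 1/f₁ − 1/d_o1 = 1/(7.40) − 1/(39.0) = 0.1095, so d_i1 = 9.133 cm.
The intermediate image is 9.133 cm to the right of lens 1, which is 16.7 − (9.133) = 7.567 cm to the left of lens 2, so d_o2 = +7.567 cm.
Lens 2: 1/d_i2 = 1/f₂ − 1/d_o2 = 1/(30.0) − 1/(7.567) = -0.09882, so d_i2 = -10.1 cm.
The final image is virtual, 10.1 cm to the left of lens 2 (overall magnification ≈ -0.31).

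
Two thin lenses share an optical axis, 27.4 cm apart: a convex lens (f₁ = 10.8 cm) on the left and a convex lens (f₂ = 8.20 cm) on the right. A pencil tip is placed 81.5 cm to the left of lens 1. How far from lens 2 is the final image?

Lens 1: 1/d_i1 = 1/f₁ − 1/d_o1 = 1/(10.8) − 1/(81.5) = 0.08032, so d_i1 = 12.45 cm.
The intermediate image is 12.45 cm to the right of lens 1, which is 27.4 − (12.45) = 14.95 cm to the left of lens 2, so d_o2 = +14.95 cm.
Lens 2: 1/d_i2 = 1/f₂ − 1/d_o2 = 1/(8.20) − 1/(14.95) = 0.05506, so d_i2 = 18.2 cm.
The final image is real, 18.2 cm to the right of lens 2 (overall magnification ≈ 0.19).

18.2 cm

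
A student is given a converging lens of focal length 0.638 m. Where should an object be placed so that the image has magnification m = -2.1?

0.942 m

m = −d_i/d_o ⇒ d_i = −m·d_o.
1/f = 1/d_o + 1/d_i = 1/d_o − 1/(m·d_o) = (1 − 1/m)/d_o, so d_o = f(1 − 1/m) = (0.6380)(1 − 1/(-2.1)) = 0.942 m.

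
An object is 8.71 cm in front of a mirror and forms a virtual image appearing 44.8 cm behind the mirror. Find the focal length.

f = 10.8 cm (concave)

Virtual image ⇒ d_i = −44.8 cm.
1/f = 1/d_o + 1/d_i = 1/(8.71) + 1/(-44.8) = 0.09249, so f = 10.8 cm.
Since f is positive, the mirror is concave.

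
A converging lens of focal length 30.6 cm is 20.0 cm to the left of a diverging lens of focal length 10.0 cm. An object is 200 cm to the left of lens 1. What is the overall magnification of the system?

Lens 1: 1/d_i1 = 1/(30.6) − 1/(200) = 0.02768, so d_i1 = 36.13 cm; m₁ = −d_i1/d_o1 = -0.1807.
d_o2 = 20.0 − (36.13) = -16.13 cm (virtual object).
f₂ = −10.0 cm (diverging).
Lens 2: 1/d_i2 = 1/(-10.0) − 1/(-16.13) = -0.03800, so d_i2 = -26.31 cm; m₂ = −d_i2/d_o2 = -1.631.
m = m₁·m₂ = (-0.1807)(-1.631) = +0.295.

m = +0.295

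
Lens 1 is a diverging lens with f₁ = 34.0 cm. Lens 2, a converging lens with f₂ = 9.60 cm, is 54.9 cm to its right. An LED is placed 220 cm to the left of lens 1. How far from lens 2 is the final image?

10.8 cm

Lens 1 is diverging, so f₁ = −34.0 cm.
Lens 1: 1/d_i1 = 1/f₁ − 1/d_o1 = 1/(-34.0) − 1/(220) = -0.03396, so d_i1 = -29.45 cm.
The intermediate image is 29.45 cm to the left of lens 1 (virtual), which is 54.9 − (-29.45) = 84.35 cm to the left of lens 2, so d_o2 = +84.35 cm.
Lens 2: 1/d_i2 = 1/f₂ − 1/d_o2 = 1/(9.60) − 1/(84.35) = 0.09231, so d_i2 = 10.8 cm.
The final image is real, 10.8 cm to the right of lens 2 (overall magnification ≈ -0.017).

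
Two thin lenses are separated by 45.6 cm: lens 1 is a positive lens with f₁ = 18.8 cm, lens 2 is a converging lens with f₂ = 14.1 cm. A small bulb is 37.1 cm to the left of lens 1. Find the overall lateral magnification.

Lens 1: 1/d_i1 = 1/(18.8) − 1/(37.1) = 0.02624, so d_i1 = 38.11 cm; m₁ = −d_i1/d_o1 = -1.027.
d_o2 = 45.6 − (38.11) = 7.490 cm.
Lens 2: 1/d_i2 = 1/(14.1) − 1/(7.490) = -0.06259, so d_i2 = -15.98 cm; m₂ = −d_i2/d_o2 = +2.133.
m = m₁·m₂ = (-1.027)(+2.133) = -2.19.

m = -2.19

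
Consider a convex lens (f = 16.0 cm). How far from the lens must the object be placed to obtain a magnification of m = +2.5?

m = −d_i/d_o ⇒ d_i = −m·d_o.
1/f = 1/d_o + 1/d_i = 1/d_o − 1/(m·d_o) = (1 − 1/m)/d_o, so d_o = f(1 − 1/m) = (16.00)(1 − 1/(+2.5)) = 9.60 cm.

9.60 cm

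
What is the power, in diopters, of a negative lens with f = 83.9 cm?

P = -1.19 D

For a negative lens, f = −83.9 cm.
f = -83.9 cm = -0.839 m.
P = 1/f = 1/(-0.839 m) = -1.19 D.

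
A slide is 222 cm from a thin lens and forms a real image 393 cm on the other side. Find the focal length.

f = 142 cm (converging)

Real image ⇒ d_i = +393 cm.
1/f = 1/d_o + 1/d_i = 1/(222) + 1/(393) = 0.007049, so f = 142 cm.
Since f is positive, the thin lens is converging.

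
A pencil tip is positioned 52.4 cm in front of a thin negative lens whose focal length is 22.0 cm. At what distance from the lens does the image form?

15.5 cm

For a negative lens, f = -22.0 cm.
Thin-lens equation: 1/d_i = 1/f − 1/d_o = 1/(-22.00) − 1/(52.4) = -0.04545 − 0.01908 = -0.06454, so d_i = -15.5 cm.
The image is virtual, upright and reduced, on the same side as the object.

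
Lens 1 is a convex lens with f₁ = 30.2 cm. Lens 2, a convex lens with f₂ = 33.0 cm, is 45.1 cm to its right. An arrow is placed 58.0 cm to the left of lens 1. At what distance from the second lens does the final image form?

Lens 1: 1/d_i1 = 1/f₁ − 1/d_o1 = 1/(30.2) − 1/(58.0) = 0.01587, so d_i1 = 63.01 cm.
The intermediate image is 63.01 cm to the right of lens 1, which lies 17.91 cm to the right of lens 2 — a virtual object — so d_o2 = −17.91 cm.
Lens 2: 1/d_i2 = 1/f₂ − 1/d_o2 = 1/(33.0) − 1/(-17.91) = 0.08614, so d_i2 = 11.6 cm.
The final image is real, 11.6 cm to the right of lens 2 (overall magnification ≈ -0.70).

11.6 cm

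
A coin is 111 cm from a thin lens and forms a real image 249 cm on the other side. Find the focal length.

f = 76.8 cm (converging)

Real image ⇒ d_i = +249 cm.
1/f = 1/d_o + 1/d_i = 1/(111) + 1/(249) = 0.01303, so f = 76.8 cm.
Since f is positive, the thin lens is converging.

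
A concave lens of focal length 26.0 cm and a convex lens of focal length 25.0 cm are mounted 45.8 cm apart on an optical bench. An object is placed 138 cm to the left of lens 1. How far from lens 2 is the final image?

Lens 1 is diverging, so f₁ = −26.0 cm.
Lens 1: 1/d_i1 = 1/f₁ − 1/d_o1 = 1/(-26.0) − 1/(138) = -0.04571, so d_i1 = -21.88 cm.
The intermediate image is 21.88 cm to the left of lens 1 (virtual), which is 45.8 − (-21.88) = 67.68 cm to the left of lens 2, so d_o2 = +67.68 cm.
Lens 2: 1/d_i2 = 1/f₂ − 1/d_o2 = 1/(25.0) − 1/(67.68) = 0.02522, so d_i2 = 39.6 cm.
The final image is real, 39.6 cm to the right of lens 2 (overall magnification ≈ -0.093).

39.6 cm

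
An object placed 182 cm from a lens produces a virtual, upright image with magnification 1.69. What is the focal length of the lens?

f = 446 cm (converging)

m = −d_i/d_o ⇒ d_i = −m·d_o = −(+1.69)·(182) = -307.6 cm.
1/f = 1/d_o + 1/d_i = 1/(182) + 1/(-307.6) = 0.002244, so f = 446 cm.
Since f is positive, the lens is converging.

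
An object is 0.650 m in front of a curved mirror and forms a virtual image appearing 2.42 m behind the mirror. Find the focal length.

Virtual image ⇒ d_i = −2.42 m.
1/f = 1/d_o + 1/d_i = 1/(0.650) + 1/(-2.42) = 1.125, so f = 0.889 m.
Since f is positive, the curved mirror is concave.

f = 0.889 m (concave)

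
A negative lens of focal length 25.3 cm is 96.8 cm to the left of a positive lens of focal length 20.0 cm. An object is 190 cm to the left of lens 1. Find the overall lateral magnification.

m = -0.0237

f₁ = −25.3 cm (diverging).
Lens 1: 1/d_i1 = 1/(-25.3) − 1/(190) = -0.04479, so d_i1 = -22.33 cm; m₁ = −d_i1/d_o1 = +0.1175.
d_o2 = 96.8 − (-22.33) = 119.1 cm.
Lens 2: 1/d_i2 = 1/(20.0) − 1/(119.1) = 0.04160, so d_i2 = 24.04 cm; m₂ = −d_i2/d_o2 = -0.2018.
m = m₁·m₂ = (+0.1175)(-0.2018) = -0.0237.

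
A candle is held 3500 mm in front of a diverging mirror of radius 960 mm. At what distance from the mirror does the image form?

f = R/2 = 960/2 = 480.0 mm; for a diverging mirror, f = -480.0 mm.
Mirror equation: 1/v = 1/f − 1/u = 1/(-480.0) − 1/(3500) = -0.002083 − 0.0002857 = -0.002369, so v = -422 mm.
The image is virtual, upright and reduced, behind the mirror.

422 mm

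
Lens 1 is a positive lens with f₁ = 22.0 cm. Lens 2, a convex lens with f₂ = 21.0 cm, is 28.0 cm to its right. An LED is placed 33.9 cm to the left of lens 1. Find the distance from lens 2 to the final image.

13.1 cm

Lens 1: 1/d_i1 = 1/f₁ − 1/d_o1 = 1/(22.0) − 1/(33.9) = 0.01596, so d_i1 = 62.67 cm.
The intermediate image is 62.67 cm to the right of lens 1, which lies 34.67 cm to the right of lens 2 — a virtual object — so d_o2 = −34.67 cm.
Lens 2: 1/d_i2 = 1/f₂ − 1/d_o2 = 1/(21.0) − 1/(-34.67) = 0.07646, so d_i2 = 13.1 cm.
The final image is real, 13.1 cm to the right of lens 2 (overall magnification ≈ -0.70).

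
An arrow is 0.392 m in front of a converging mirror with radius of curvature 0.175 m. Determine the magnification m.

f = R/2 = 0.175/2 = 0.08750 m.
1/d_i = 1/f − 1/d_o = 1/(0.08750) − 1/(0.392) = 8.878, so d_i = 0.1126 m.
m = −d_i/d_o = −(0.1126)/(0.392) = -0.287.
The image is real, inverted and reduced, in front of the mirror.

m = -0.287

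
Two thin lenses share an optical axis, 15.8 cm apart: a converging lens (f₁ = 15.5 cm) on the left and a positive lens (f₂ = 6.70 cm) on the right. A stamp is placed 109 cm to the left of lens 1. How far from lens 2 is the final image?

1.70 cm

Lens 1: 1/d_i1 = 1/f₁ − 1/d_o1 = 1/(15.5) − 1/(109) = 0.05534, so d_i1 = 18.07 cm.
The intermediate image is 18.07 cm to the right of lens 1, which lies 2.270 cm to the right of lens 2 — a virtual object — so d_o2 = −2.270 cm.
Lens 2: 1/d_i2 = 1/f₂ − 1/d_o2 = 1/(6.70) − 1/(-2.270) = 0.5898, so d_i2 = 1.70 cm.
The final image is real, 1.70 cm to the right of lens 2 (overall magnification ≈ -0.12).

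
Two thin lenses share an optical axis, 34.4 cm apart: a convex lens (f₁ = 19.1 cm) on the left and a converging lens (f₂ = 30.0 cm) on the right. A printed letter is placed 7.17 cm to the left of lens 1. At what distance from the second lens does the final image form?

Lens 1: 1/d_i1 = 1/f₁ − 1/d_o1 = 1/(19.1) − 1/(7.17) = -0.08711, so d_i1 = -11.48 cm.
The intermediate image is 11.48 cm to the left of lens 1 (virtual), which is 34.4 − (-11.48) = 45.88 cm to the left of lens 2, so d_o2 = +45.88 cm.
Lens 2: 1/d_i2 = 1/f₂ − 1/d_o2 = 1/(30.0) − 1/(45.88) = 0.01154, so d_i2 = 86.7 cm.
The final image is real, 86.7 cm to the right of lens 2 (overall magnification ≈ -3.0).

86.7 cm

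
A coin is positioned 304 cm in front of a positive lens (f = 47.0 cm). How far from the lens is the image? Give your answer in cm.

55.6 cm

Thin-lens equation: 1/s_i = 1/f − 1/s_o = 1/(47.00) − 1/(304) = 0.02128 − 0.003289 = 0.01799, so s_i = 55.6 cm.
The image is real, inverted and reduced, on the far side of the lens.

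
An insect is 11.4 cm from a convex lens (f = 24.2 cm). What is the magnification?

m = +1.89

1/d_i = 1/f − 1/d_o = 1/(24.20) − 1/(11.4) = -0.04640, so d_i = -21.55 cm.
m = −d_i/d_o = −(-21.55)/(11.4) = +1.89.
The image is virtual, upright and enlarged, on the same side as the object.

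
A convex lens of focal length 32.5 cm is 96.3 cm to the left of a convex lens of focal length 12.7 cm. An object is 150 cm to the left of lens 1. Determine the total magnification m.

Lens 1: 1/d_i1 = 1/(32.5) − 1/(150) = 0.02410, so d_i1 = 41.49 cm; m₁ = −d_i1/d_o1 = -0.2766.
d_o2 = 96.3 − (41.49) = 54.81 cm.
Lens 2: 1/d_i2 = 1/(12.7) − 1/(54.81) = 0.06050, so d_i2 = 16.53 cm; m₂ = −d_i2/d_o2 = -0.3016.
m = m₁·m₂ = (-0.2766)(-0.3016) = +0.0834.

m = +0.0834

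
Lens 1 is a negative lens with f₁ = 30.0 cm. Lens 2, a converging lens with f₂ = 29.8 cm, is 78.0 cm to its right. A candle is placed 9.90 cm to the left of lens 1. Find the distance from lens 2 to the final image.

45.8 cm

Lens 1 is diverging, so f₁ = −30.0 cm.
Lens 1: 1/d_i1 = 1/f₁ − 1/d_o1 = 1/(-30.0) − 1/(9.90) = -0.1343, so d_i1 = -7.444 cm.
The intermediate image is 7.444 cm to the left of lens 1 (virtual), which is 78.0 − (-7.444) = 85.44 cm to the left of lens 2, so d_o2 = +85.44 cm.
Lens 2: 1/d_i2 = 1/f₂ − 1/d_o2 = 1/(29.8) − 1/(85.44) = 0.02185, so d_i2 = 45.8 cm.
The final image is real, 45.8 cm to the right of lens 2 (overall magnification ≈ -0.40).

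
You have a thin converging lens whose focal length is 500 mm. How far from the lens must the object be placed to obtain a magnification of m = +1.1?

45.5 mm

m = −d_i/d_o ⇒ d_i = −m·d_o.
1/f = 1/d_o + 1/d_i = 1/d_o − 1/(m·d_o) = (1 − 1/m)/d_o, so d_o = f(1 − 1/m) = (500.0)(1 − 1/(+1.1)) = 45.5 mm.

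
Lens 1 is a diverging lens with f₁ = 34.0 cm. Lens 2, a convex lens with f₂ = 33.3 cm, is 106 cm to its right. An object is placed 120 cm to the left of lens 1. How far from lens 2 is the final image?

44.5 cm

Lens 1 is diverging, so f₁ = −34.0 cm.
Lens 1: 1/d_i1 = 1/f₁ − 1/d_o1 = 1/(-34.0) − 1/(120) = -0.03775, so d_i1 = -26.49 cm.
The intermediate image is 26.49 cm to the left of lens 1 (virtual), which is 106 − (-26.49) = 132.5 cm to the left of lens 2, so d_o2 = +132.5 cm.
Lens 2: 1/d_i2 = 1/f₂ − 1/d_o2 = 1/(33.3) − 1/(132.5) = 0.02248, so d_i2 = 44.5 cm.
The final image is real, 44.5 cm to the right of lens 2 (overall magnification ≈ -0.074).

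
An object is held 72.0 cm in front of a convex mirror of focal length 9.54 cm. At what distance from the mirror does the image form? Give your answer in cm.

For a convex mirror, f = -9.54 cm.
Mirror equation: 1/v = 1/f − 1/u = 1/(-9.540) − 1/(72.0) = -0.1048 − 0.01389 = -0.1187, so v = -8.42 cm.
The image is virtual, upright and reduced, behind the mirror.

8.42 cm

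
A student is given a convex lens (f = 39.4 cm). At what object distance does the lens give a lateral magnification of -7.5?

44.7 cm

m = −d_i/d_o ⇒ d_i = −m·d_o.
1/f = 1/d_o + 1/d_i = 1/d_o − 1/(m·d_o) = (1 − 1/m)/d_o, so d_o = f(1 − 1/m) = (39.40)(1 − 1/(-7.5)) = 44.7 cm.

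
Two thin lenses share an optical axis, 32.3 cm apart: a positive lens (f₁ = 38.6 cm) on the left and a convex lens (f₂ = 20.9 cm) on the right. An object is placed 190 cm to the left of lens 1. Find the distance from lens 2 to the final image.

Lens 1: 1/d_i1 = 1/f₁ − 1/d_o1 = 1/(38.6) − 1/(190) = 0.02064, so d_i1 = 48.44 cm.
The intermediate image is 48.44 cm to the right of lens 1, which lies 16.14 cm to the right of lens 2 — a virtual object — so d_o2 = −16.14 cm.
Lens 2: 1/d_i2 = 1/f₂ − 1/d_o2 = 1/(20.9) − 1/(-16.14) = 0.1098, so d_i2 = 9.11 cm.
The final image is real, 9.11 cm to the right of lens 2 (overall magnification ≈ -0.14).

9.11 cm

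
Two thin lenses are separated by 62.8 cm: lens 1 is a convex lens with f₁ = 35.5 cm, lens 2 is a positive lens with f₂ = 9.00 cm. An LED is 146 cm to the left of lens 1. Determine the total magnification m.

Lens 1: 1/d_i1 = 1/(35.5) − 1/(146) = 0.02132, so d_i1 = 46.90 cm; m₁ = −d_i1/d_o1 = -0.3212.
d_o2 = 62.8 − (46.90) = 15.90 cm.
Lens 2: 1/d_i2 = 1/(9.00) − 1/(15.90) = 0.04822, so d_i2 = 20.74 cm; m₂ = −d_i2/d_o2 = -1.304.
m = m₁·m₂ = (-0.3212)(-1.304) = +0.419.

m = +0.419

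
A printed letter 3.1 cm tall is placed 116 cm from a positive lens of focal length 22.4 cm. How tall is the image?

0.742 cm

1/d_i = 1/f − 1/d_o = 1/(22.40) − 1/(116) = 0.03602, so d_i = 27.76 cm.
m = −d_i/d_o = -0.2393.
|h_i| = |m|·h_o = 0.2393 × 3.1 = 0.742 cm. The image is real, inverted and reduced, on the far side of the lens.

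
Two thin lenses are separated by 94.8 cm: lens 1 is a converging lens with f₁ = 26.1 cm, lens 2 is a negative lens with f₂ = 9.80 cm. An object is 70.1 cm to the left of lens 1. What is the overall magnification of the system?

m = -0.0922

Lens 1: 1/d_i1 = 1/(26.1) − 1/(70.1) = 0.02405, so d_i1 = 41.58 cm; m₁ = −d_i1/d_o1 = -0.5932.
d_o2 = 94.8 − (41.58) = 53.22 cm.
f₂ = −9.80 cm (diverging).
Lens 2: 1/d_i2 = 1/(-9.80) − 1/(53.22) = -0.1208, so d_i2 = -8.276 cm; m₂ = −d_i2/d_o2 = +0.1555.
m = m₁·m₂ = (-0.5932)(+0.1555) = -0.0922.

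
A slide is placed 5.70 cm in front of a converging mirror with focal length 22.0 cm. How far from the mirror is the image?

7.69 cm

Mirror equation: 1/s_i = 1/f − 1/s_o = 1/(22.00) − 1/(5.70) = 0.04545 − 0.1754 = -0.1300, so s_i = -7.69 cm.
The image is virtual, upright and enlarged, behind the mirror.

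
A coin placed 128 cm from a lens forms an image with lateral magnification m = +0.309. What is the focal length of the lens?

f = -57.2 cm (diverging)

m = −d_i/d_o ⇒ d_i = −m·d_o = −(+0.309)·(128) = -39.55 cm.
1/f = 1/d_o + 1/d_i = 1/(128) + 1/(-39.55) = -0.01747, so f = -57.2 cm.
Since f is negative, the lens is diverging.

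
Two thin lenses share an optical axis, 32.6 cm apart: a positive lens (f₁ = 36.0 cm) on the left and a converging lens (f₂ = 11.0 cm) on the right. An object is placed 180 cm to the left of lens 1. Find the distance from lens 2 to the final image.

5.83 cm

Lens 1: 1/d_i1 = 1/f₁ − 1/d_o1 = 1/(36.0) − 1/(180) = 0.02222, so d_i1 = 45.00 cm.
The intermediate image is 45.00 cm to the right of lens 1, which lies 12.40 cm to the right of lens 2 — a virtual object — so d_o2 = −12.40 cm.
Lens 2: 1/d_i2 = 1/f₂ − 1/d_o2 = 1/(11.0) − 1/(-12.40) = 0.1716, so d_i2 = 5.83 cm.
The final image is real, 5.83 cm to the right of lens 2 (overall magnification ≈ -0.12).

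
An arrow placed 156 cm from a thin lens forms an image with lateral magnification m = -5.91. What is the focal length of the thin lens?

f = 133 cm (converging)

m = −d_i/d_o ⇒ d_i = −m·d_o = −(-5.91)·(156) = 922.0 cm.
1/f = 1/d_o + 1/d_i = 1/(156) + 1/(922.0) = 0.007495, so f = 133 cm.
Since f is positive, the thin lens is converging.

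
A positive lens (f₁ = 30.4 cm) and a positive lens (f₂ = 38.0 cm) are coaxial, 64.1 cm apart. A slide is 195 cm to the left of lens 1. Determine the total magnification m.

Lens 1: 1/d_i1 = 1/(30.4) − 1/(195) = 0.02777, so d_i1 = 36.01 cm; m₁ = −d_i1/d_o1 = -0.1847.
d_o2 = 64.1 − (36.01) = 28.09 cm.
Lens 2: 1/d_i2 = 1/(38.0) − 1/(28.09) = -0.009284, so d_i2 = -107.7 cm; m₂ = −d_i2/d_o2 = +3.835.
m = m₁·m₂ = (-0.1847)(+3.835) = -0.708.

m = -0.708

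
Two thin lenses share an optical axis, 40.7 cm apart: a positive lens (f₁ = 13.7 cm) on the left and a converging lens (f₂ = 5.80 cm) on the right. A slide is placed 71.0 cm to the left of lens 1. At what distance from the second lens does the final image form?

Lens 1: 1/d_i1 = 1/f₁ − 1/d_o1 = 1/(13.7) − 1/(71.0) = 0.05891, so d_i1 = 16.98 cm.
The intermediate image is 16.98 cm to the right of lens 1, which is 40.7 − (16.98) = 23.72 cm to the left of lens 2, so d_o2 = +23.72 cm.
Lens 2: 1/d_i2 = 1/f₂ − 1/d_o2 = 1/(5.80) − 1/(23.72) = 0.1303, so d_i2 = 7.68 cm.
The final image is real, 7.68 cm to the right of lens 2 (overall magnification ≈ 0.077).

7.68 cm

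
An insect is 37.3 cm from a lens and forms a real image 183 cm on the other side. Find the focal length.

f = 31.0 cm (converging)

Real image ⇒ d_i = +183 cm.
1/f = 1/d_o + 1/d_i = 1/(37.3) + 1/(183) = 0.03227, so f = 31.0 cm.
Since f is positive, the lens is converging.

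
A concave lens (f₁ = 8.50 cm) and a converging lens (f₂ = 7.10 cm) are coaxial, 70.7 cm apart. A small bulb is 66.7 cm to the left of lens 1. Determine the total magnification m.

f₁ = −8.50 cm (diverging).
Lens 1: 1/d_i1 = 1/(-8.50) − 1/(66.7) = -0.1326, so d_i1 = -7.539 cm; m₁ = −d_i1/d_o1 = +0.1130.
d_o2 = 70.7 − (-7.539) = 78.24 cm.
Lens 2: 1/d_i2 = 1/(7.10) − 1/(78.24) = 0.1281, so d_i2 = 7.809 cm; m₂ = −d_i2/d_o2 = -0.09980.
m = m₁·m₂ = (+0.1130)(-0.09980) = -0.0113.

m = -0.0113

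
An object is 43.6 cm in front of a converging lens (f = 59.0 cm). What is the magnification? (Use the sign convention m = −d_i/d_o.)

1/d_i = 1/f − 1/d_o = 1/(59.00) − 1/(43.6) = -0.005987, so d_i = -167.0 cm.
m = −d_i/d_o = −(-167.0)/(43.6) = +3.83.
The image is virtual, upright and enlarged, on the same side as the object.

m = +3.83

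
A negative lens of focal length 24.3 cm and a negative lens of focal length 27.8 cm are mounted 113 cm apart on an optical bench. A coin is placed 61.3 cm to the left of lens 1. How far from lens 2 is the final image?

22.9 cm

Lens 1 is diverging, so f₁ = −24.3 cm.
Lens 1: 1/d_i1 = 1/f₁ − 1/d_o1 = 1/(-24.3) − 1/(61.3) = -0.05747, so d_i1 = -17.40 cm.
The intermediate image is 17.40 cm to the left of lens 1 (virtual), which is 113 − (-17.40) = 130.4 cm to the left of lens 2, so d_o2 = +130.4 cm.
Lens 2 is diverging, so f₂ = −27.8 cm.
Lens 2: 1/d_i2 = 1/f₂ − 1/d_o2 = 1/(-27.8) − 1/(130.4) = -0.04364, so d_i2 = -22.9 cm.
The final image is virtual, 22.9 cm to the left of lens 2 (overall magnification ≈ 0.050).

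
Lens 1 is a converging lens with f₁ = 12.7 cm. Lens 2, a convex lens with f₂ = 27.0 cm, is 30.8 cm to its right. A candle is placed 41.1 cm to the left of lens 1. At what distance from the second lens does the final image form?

Lens 1: 1/d_i1 = 1/f₁ − 1/d_o1 = 1/(12.7) − 1/(41.1) = 0.05441, so d_i1 = 18.38 cm.
The intermediate image is 18.38 cm to the right of lens 1, which is 30.8 − (18.38) = 12.42 cm to the left of lens 2, so d_o2 = +12.42 cm.
Lens 2: 1/d_i2 = 1/f₂ − 1/d_o2 = 1/(27.0) − 1/(12.42) = -0.04348, so d_i2 = -23.0 cm.
The final image is virtual, 23.0 cm to the left of lens 2 (overall magnification ≈ -0.83).

23.0 cm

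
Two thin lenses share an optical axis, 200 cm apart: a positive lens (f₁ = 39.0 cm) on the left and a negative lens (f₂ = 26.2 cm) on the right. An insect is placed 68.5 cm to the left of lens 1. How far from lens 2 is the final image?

21.1 cm

Lens 1: 1/d_i1 = 1/f₁ − 1/d_o1 = 1/(39.0) − 1/(68.5) = 0.01104, so d_i1 = 90.56 cm.
The intermediate image is 90.56 cm to the right of lens 1, which is 200 − (90.56) = 109.4 cm to the left of lens 2, so d_o2 = +109.4 cm.
Lens 2 is diverging, so f₂ = −26.2 cm.
Lens 2: 1/d_i2 = 1/f₂ − 1/d_o2 = 1/(-26.2) − 1/(109.4) = -0.04731, so d_i2 = -21.1 cm.
The final image is virtual, 21.1 cm to the left of lens 2 (overall magnification ≈ -0.26).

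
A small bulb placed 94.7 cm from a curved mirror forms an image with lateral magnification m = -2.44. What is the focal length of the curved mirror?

m = −d_i/d_o ⇒ d_i = −m·d_o = −(-2.44)·(94.7) = 231.1 cm.
1/f = 1/d_o + 1/d_i = 1/(94.7) + 1/(231.1) = 0.01489, so f = 67.2 cm.
Since f is positive, the curved mirror is concave.

f = 67.2 cm (concave)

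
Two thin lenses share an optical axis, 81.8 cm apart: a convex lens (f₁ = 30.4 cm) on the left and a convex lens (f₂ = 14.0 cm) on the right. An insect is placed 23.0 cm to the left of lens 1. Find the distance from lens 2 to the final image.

15.2 cm

Lens 1: 1/d_i1 = 1/f₁ − 1/d_o1 = 1/(30.4) − 1/(23.0) = -0.01058, so d_i1 = -94.49 cm.
The intermediate image is 94.49 cm to the left of lens 1 (virtual), which is 81.8 − (-94.49) = 176.3 cm to the left of lens 2, so d_o2 = +176.3 cm.
Lens 2: 1/d_i2 = 1/f₂ − 1/d_o2 = 1/(14.0) − 1/(176.3) = 0.06576, so d_i2 = 15.2 cm.
The final image is real, 15.2 cm to the right of lens 2 (overall magnification ≈ -0.35).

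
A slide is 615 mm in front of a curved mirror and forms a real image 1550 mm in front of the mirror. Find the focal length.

Real image ⇒ d_i = +1550 mm.
1/f = 1/d_o + 1/d_i = 1/(615) + 1/(1550) = 0.002271, so f = 440 mm.
Since f is positive, the curved mirror is concave.

f = 440 mm (concave)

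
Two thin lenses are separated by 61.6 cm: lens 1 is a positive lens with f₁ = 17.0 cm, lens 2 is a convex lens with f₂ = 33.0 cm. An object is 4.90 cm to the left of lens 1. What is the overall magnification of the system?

Lens 1: 1/d_i1 = 1/(17.0) − 1/(4.90) = -0.1453, so d_i1 = -6.884 cm; m₁ = −d_i1/d_o1 = +1.405.
d_o2 = 61.6 − (-6.884) = 68.48 cm.
Lens 2: 1/d_i2 = 1/(33.0) − 1/(68.48) = 0.01570, so d_i2 = 63.69 cm; m₂ = −d_i2/d_o2 = -0.9301.
m = m₁·m₂ = (+1.405)(-0.9301) = -1.31.

m = -1.31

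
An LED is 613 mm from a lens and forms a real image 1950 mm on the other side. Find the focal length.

f = 466 mm (converging)

Real image ⇒ d_i = +1950 mm.
1/f = 1/d_o + 1/d_i = 1/(613) + 1/(1950) = 0.002144, so f = 466 mm.
Since f is positive, the lens is converging.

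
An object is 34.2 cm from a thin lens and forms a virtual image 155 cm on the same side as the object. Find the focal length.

Virtual image ⇒ d_i = −155 cm.
1/f = 1/d_o + 1/d_i = 1/(34.2) + 1/(-155) = 0.02279, so f = 43.9 cm.
Since f is positive, the thin lens is converging.

f = 43.9 cm (converging)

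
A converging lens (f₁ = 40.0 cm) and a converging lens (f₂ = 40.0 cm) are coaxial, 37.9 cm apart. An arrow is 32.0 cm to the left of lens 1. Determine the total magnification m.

Lens 1: 1/d_i1 = 1/(40.0) − 1/(32.0) = -0.006250, so d_i1 = -160.0 cm; m₁ = −d_i1/d_o1 = +5.000.
d_o2 = 37.9 − (-160.0) = 197.9 cm.
Lens 2: 1/d_i2 = 1/(40.0) − 1/(197.9) = 0.01995, so d_i2 = 50.13 cm; m₂ = −d_i2/d_o2 = -0.2533.
m = m₁·m₂ = (+5.000)(-0.2533) = -1.27.

m = -1.27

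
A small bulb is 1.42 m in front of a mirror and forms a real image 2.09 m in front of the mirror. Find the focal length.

f = 0.846 m (concave)

Real image ⇒ d_i = +2.09 m.
1/f = 1/d_o + 1/d_i = 1/(1.42) + 1/(2.09) = 1.183, so f = 0.846 m.
Since f is positive, the mirror is concave.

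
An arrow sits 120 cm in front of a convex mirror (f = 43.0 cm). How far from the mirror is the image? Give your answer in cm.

31.7 cm

For a convex mirror, f = -43.0 cm.
Mirror equation: 1/v = 1/f − 1/u = 1/(-43.00) − 1/(120) = -0.02326 − 0.008333 = -0.03159, so v = -31.7 cm.
The image is virtual, upright and reduced, behind the mirror.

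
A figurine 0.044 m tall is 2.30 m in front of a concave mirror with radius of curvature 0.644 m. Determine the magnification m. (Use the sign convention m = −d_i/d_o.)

m = -0.163

f = R/2 = 0.644/2 = 0.3220 m.
1/d_i = 1/f − 1/d_o = 1/(0.3220) − 1/(2.30) = 2.671, so d_i = 0.3744 m.
m = −d_i/d_o = −(0.3744)/(2.30) = -0.163.
The image is real, inverted and reduced, in front of the mirror.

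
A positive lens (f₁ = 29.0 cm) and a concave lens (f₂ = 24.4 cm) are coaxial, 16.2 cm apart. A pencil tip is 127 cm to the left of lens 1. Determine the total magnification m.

Lens 1: 1/d_i1 = 1/(29.0) − 1/(127) = 0.02661, so d_i1 = 37.58 cm; m₁ = −d_i1/d_o1 = -0.2959.
d_o2 = 16.2 − (37.58) = -21.38 cm (virtual object).
f₂ = −24.4 cm (diverging).
Lens 2: 1/d_i2 = 1/(-24.4) − 1/(-21.38) = 0.005789, so d_i2 = 172.7 cm; m₂ = −d_i2/d_o2 = +8.079.
m = m₁·m₂ = (-0.2959)(+8.079) = -2.39.

m = -2.39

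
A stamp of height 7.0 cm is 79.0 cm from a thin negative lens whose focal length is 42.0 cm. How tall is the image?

2.43 cm

For a negative lens, f = -42.0 cm.
1/d_i = 1/f − 1/d_o = 1/(-42.00) − 1/(79.0) = -0.03647, so d_i = -27.42 cm.
m = −d_i/d_o = +0.3471.
|h_i| = |m|·h_o = 0.3471 × 7.0 = 2.43 cm. The image is virtual, upright and reduced, on the same side as the object.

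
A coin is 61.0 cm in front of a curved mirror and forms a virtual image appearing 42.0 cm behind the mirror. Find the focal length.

f = -135 cm (convex)

Virtual image ⇒ d_i = −42.0 cm.
1/f = 1/d_o + 1/d_i = 1/(61.0) + 1/(-42.0) = -0.007416, so f = -135 cm.
Since f is negative, the curved mirror is convex.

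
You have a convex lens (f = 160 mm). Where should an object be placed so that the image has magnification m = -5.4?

190 mm

m = −d_i/d_o ⇒ d_i = −m·d_o.
1/f = 1/d_o + 1/d_i = 1/d_o − 1/(m·d_o) = (1 − 1/m)/d_o, so d_o = f(1 − 1/m) = (160.0)(1 − 1/(-5.4)) = 190 mm.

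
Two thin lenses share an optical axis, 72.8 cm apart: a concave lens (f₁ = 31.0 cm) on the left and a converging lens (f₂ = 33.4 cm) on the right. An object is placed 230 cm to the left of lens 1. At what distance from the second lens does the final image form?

Lens 1 is diverging, so f₁ = −31.0 cm.
Lens 1: 1/d_i1 = 1/f₁ − 1/d_o1 = 1/(-31.0) − 1/(230) = -0.03661, so d_i1 = -27.32 cm.
The intermediate image is 27.32 cm to the left of lens 1 (virtual), which is 72.8 − (-27.32) = 100.1 cm to the left of lens 2, so d_o2 = +100.1 cm.
Lens 2: 1/d_i2 = 1/f₂ − 1/d_o2 = 1/(33.4) − 1/(100.1) = 0.01995, so d_i2 = 50.1 cm.
The final image is real, 50.1 cm to the right of lens 2 (overall magnification ≈ -0.059).

50.1 cm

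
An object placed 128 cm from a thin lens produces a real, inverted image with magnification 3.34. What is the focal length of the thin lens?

m = −d_i/d_o ⇒ d_i = −m·d_o = −(-3.34)·(128) = 427.5 cm.
1/f = 1/d_o + 1/d_i = 1/(128) + 1/(427.5) = 0.01015, so f = 98.5 cm.
Since f is positive, the thin lens is converging.

f = 98.5 cm (converging)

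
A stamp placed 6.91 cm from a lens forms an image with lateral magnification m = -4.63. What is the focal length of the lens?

m = −d_i/d_o ⇒ d_i = −m·d_o = −(-4.63)·(6.91) = 31.99 cm.
1/f = 1/d_o + 1/d_i = 1/(6.91) + 1/(31.99) = 0.1760, so f = 5.68 cm.
Since f is positive, the lens is converging.

f = 5.68 cm (converging)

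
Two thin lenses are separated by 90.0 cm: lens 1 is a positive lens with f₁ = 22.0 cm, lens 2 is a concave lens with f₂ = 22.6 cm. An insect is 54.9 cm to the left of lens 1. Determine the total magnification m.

Lens 1: 1/d_i1 = 1/(22.0) − 1/(54.9) = 0.02724, so d_i1 = 36.71 cm; m₁ = −d_i1/d_o1 = -0.6687.
d_o2 = 90.0 − (36.71) = 53.29 cm.
f₂ = −22.6 cm (diverging).
Lens 2: 1/d_i2 = 1/(-22.6) − 1/(53.29) = -0.06301, so d_i2 = -15.87 cm; m₂ = −d_i2/d_o2 = +0.2978.
m = m₁·m₂ = (-0.6687)(+0.2978) = -0.199.

m = -0.199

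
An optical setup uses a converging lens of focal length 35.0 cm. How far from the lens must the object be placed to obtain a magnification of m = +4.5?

m = −d_i/d_o ⇒ d_i = −m·d_o.
1/f = 1/d_o + 1/d_i = 1/d_o − 1/(m·d_o) = (1 − 1/m)/d_o, so d_o = f(1 − 1/m) = (35.00)(1 − 1/(+4.5)) = 27.2 cm.

27.2 cm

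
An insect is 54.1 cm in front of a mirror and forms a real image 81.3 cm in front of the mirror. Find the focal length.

Real image ⇒ d_i = +81.3 cm.
1/f = 1/d_o + 1/d_i = 1/(54.1) + 1/(81.3) = 0.03078, so f = 32.5 cm.
Since f is positive, the mirror is concave.

f = 32.5 cm (concave)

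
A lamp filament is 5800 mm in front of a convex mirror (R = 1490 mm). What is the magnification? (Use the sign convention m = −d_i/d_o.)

m = +0.114

f = R/2 = 1490/2 = 745.0 mm; for a convex mirror, f = -745.0 mm.
1/d_i = 1/f − 1/d_o = 1/(-745.0) − 1/(5800) = -0.001515, so d_i = -660.2 mm.
m = −d_i/d_o = −(-660.2)/(5800) = +0.114.
The image is virtual, upright and reduced, behind the mirror.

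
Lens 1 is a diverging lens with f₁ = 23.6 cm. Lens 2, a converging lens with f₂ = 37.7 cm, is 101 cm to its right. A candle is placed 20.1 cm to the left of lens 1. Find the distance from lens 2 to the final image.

56.9 cm

Lens 1 is diverging, so f₁ = −23.6 cm.
Lens 1: 1/d_i1 = 1/f₁ − 1/d_o1 = 1/(-23.6) − 1/(20.1) = -0.09212, so d_i1 = -10.85 cm.
The intermediate image is 10.85 cm to the left of lens 1 (virtual), which is 101 − (-10.85) = 111.8 cm to the left of lens 2, so d_o2 = +111.8 cm.
Lens 2: 1/d_i2 = 1/f₂ − 1/d_o2 = 1/(37.7) − 1/(111.8) = 0.01758, so d_i2 = 56.9 cm.
The final image is real, 56.9 cm to the right of lens 2 (overall magnification ≈ -0.27).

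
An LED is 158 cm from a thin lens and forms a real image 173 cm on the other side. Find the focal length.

f = 82.6 cm (converging)

Real image ⇒ d_i = +173 cm.
1/f = 1/d_o + 1/d_i = 1/(158) + 1/(173) = 0.01211, so f = 82.6 cm.
Since f is positive, the thin lens is converging.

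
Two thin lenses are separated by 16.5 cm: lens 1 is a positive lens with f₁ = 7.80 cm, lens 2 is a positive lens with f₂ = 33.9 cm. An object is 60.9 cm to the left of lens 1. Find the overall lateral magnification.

Lens 1: 1/d_i1 = 1/(7.80) − 1/(60.9) = 0.1118, so d_i1 = 8.946 cm; m₁ = −d_i1/d_o1 = -0.1469.
d_o2 = 16.5 − (8.946) = 7.554 cm.
Lens 2: 1/d_i2 = 1/(33.9) − 1/(7.554) = -0.1029, so d_i2 = -9.720 cm; m₂ = −d_i2/d_o2 = +1.287.
m = m₁·m₂ = (-0.1469)(+1.287) = -0.189.

m = -0.189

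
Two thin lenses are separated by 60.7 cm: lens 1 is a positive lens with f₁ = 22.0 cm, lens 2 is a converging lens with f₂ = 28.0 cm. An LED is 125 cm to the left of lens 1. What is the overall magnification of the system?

m = +0.997

Lens 1: 1/d_i1 = 1/(22.0) − 1/(125) = 0.03745, so d_i1 = 26.70 cm; m₁ = −d_i1/d_o1 = -0.2136.
d_o2 = 60.7 − (26.70) = 34.00 cm.
Lens 2: 1/d_i2 = 1/(28.0) − 1/(34.00) = 0.006303, so d_i2 = 158.7 cm; m₂ = −d_i2/d_o2 = -4.667.
m = m₁·m₂ = (-0.2136)(-4.667) = +0.997.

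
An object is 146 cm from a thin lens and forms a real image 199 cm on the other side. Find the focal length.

Real image ⇒ d_i = +199 cm.
1/f = 1/d_o + 1/d_i = 1/(146) + 1/(199) = 0.01187, so f = 84.2 cm.
Since f is positive, the thin lens is converging.

f = 84.2 cm (converging)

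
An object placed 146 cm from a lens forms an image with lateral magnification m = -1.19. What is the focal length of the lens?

m = −d_i/d_o ⇒ d_i = −m·d_o = −(-1.19)·(146) = 173.7 cm.
1/f = 1/d_o + 1/d_i = 1/(146) + 1/(173.7) = 0.01261, so f = 79.3 cm.
Since f is positive, the lens is converging.

f = 79.3 cm (converging)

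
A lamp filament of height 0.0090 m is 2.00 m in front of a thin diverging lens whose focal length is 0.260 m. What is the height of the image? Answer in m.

For a diverging lens, f = -0.260 m.
1/d_i = 1/f − 1/d_o = 1/(-0.2600) − 1/(2.00) = -4.346, so d_i = -0.2301 m.
m = −d_i/d_o = +0.1150.
|h_i| = |m|·h_o = 0.1150 × 0.0090 = 0.00104 m. The image is virtual, upright and reduced, on the same side as the object.

0.00104 m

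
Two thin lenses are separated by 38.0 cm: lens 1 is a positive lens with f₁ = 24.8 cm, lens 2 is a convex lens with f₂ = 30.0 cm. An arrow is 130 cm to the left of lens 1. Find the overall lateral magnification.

Lens 1: 1/d_i1 = 1/(24.8) − 1/(130) = 0.03263, so d_i1 = 30.65 cm; m₁ = −d_i1/d_o1 = -0.2358.
d_o2 = 38.0 − (30.65) = 7.350 cm.
Lens 2: 1/d_i2 = 1/(30.0) − 1/(7.350) = -0.1027, so d_i2 = -9.735 cm; m₂ = −d_i2/d_o2 = +1.325.
m = m₁·m₂ = (-0.2358)(+1.325) = -0.312.

m = -0.312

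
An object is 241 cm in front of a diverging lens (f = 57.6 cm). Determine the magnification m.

For a diverging lens, f = -57.6 cm.
1/d_i = 1/f − 1/d_o = 1/(-57.60) − 1/(241) = -0.02151, so d_i = -46.49 cm.
m = −d_i/d_o = −(-46.49)/(241) = +0.193.
The image is virtual, upright and reduced, on the same side as the object.

m = +0.193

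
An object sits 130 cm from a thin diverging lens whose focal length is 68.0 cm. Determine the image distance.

For a diverging lens, f = -68.0 cm.
Thin-lens equation: 1/s_i = 1/f − 1/s_o = 1/(-68.00) − 1/(130) = -0.01471 − 0.007692 = -0.02240, so s_i = -44.6 cm.
The image is virtual, upright and reduced, on the same side as the object.

44.6 cm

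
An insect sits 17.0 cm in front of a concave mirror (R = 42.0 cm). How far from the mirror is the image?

f = R/2 = 42.0/2 = 21.00 cm.
Mirror equation: 1/v = 1/f − 1/u = 1/(21.00) − 1/(17.0) = 0.04762 − 0.05882 = -0.01120, so v = -89.2 cm.
The image is virtual, upright and enlarged, behind the mirror.

89.2 cm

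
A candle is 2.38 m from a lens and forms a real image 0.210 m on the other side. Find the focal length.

Real image ⇒ d_i = +0.210 m.
1/f = 1/d_o + 1/d_i = 1/(2.38) + 1/(0.210) = 5.182, so f = 0.193 m.
Since f is positive, the lens is converging.

f = 0.193 m (converging)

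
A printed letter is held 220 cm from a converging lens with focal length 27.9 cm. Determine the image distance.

32.0 cm

Lens equation: 1/d_i = 1/f − 1/d_o = 1/(27.90) − 1/(220) = 0.03584 − 0.004545 = 0.03130, so d_i = 32.0 cm.
The image is real, inverted and reduced, on the far side of the lens.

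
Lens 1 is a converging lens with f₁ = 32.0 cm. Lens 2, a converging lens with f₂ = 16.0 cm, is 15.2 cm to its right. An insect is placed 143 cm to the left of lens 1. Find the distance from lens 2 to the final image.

9.91 cm

Lens 1: 1/d_i1 = 1/f₁ − 1/d_o1 = 1/(32.0) − 1/(143) = 0.02426, so d_i1 = 41.23 cm.
The intermediate image is 41.23 cm to the right of lens 1, which lies 26.03 cm to the right of lens 2 — a virtual object — so d_o2 = −26.03 cm.
Lens 2: 1/d_i2 = 1/f₂ − 1/d_o2 = 1/(16.0) − 1/(-26.03) = 0.1009, so d_i2 = 9.91 cm.
The final image is real, 9.91 cm to the right of lens 2 (overall magnification ≈ -0.11).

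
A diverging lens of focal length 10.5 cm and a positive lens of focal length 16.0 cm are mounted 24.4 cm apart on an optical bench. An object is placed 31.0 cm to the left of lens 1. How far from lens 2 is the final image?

31.8 cm

Lens 1 is diverging, so f₁ = −10.5 cm.
Lens 1: 1/d_i1 = 1/f₁ − 1/d_o1 = 1/(-10.5) − 1/(31.0) = -0.1275, so d_i1 = -7.843 cm.
The intermediate image is 7.843 cm to the left of lens 1 (virtual), which is 24.4 − (-7.843) = 32.24 cm to the left of lens 2, so d_o2 = +32.24 cm.
Lens 2: 1/d_i2 = 1/f₂ − 1/d_o2 = 1/(16.0) − 1/(32.24) = 0.03148, so d_i2 = 31.8 cm.
The final image is real, 31.8 cm to the right of lens 2 (overall magnification ≈ -0.25).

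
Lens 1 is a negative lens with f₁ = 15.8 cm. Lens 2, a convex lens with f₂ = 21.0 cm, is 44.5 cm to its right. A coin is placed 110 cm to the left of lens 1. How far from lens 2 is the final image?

Lens 1 is diverging, so f₁ = −15.8 cm.
Lens 1: 1/d_i1 = 1/f₁ − 1/d_o1 = 1/(-15.8) − 1/(110) = -0.07238, so d_i1 = -13.82 cm.
The intermediate image is 13.82 cm to the left of lens 1 (virtual), which is 44.5 − (-13.82) = 58.32 cm to the left of lens 2, so d_o2 = +58.32 cm.
Lens 2: 1/d_i2 = 1/f₂ − 1/d_o2 = 1/(21.0) − 1/(58.32) = 0.03047, so d_i2 = 32.8 cm.
The final image is real, 32.8 cm to the right of lens 2 (overall magnification ≈ -0.071).

32.8 cm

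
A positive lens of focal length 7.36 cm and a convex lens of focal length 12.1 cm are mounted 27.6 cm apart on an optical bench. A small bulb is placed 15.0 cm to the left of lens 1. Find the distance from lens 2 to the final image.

Lens 1: 1/d_i1 = 1/f₁ − 1/d_o1 = 1/(7.36) − 1/(15.0) = 0.06920, so d_i1 = 14.45 cm.
The intermediate image is 14.45 cm to the right of lens 1, which is 27.6 − (14.45) = 13.15 cm to the left of lens 2, so d_o2 = +13.15 cm.
Lens 2: 1/d_i2 = 1/f₂ − 1/d_o2 = 1/(12.1) − 1/(13.15) = 0.006599, so d_i2 = 152 cm.
The final image is real, 152 cm to the right of lens 2 (overall magnification ≈ 11).

152 cm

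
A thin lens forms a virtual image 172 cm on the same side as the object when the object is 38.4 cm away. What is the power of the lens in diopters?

Virtual image ⇒ d_i = −172 cm.
1/f = 1/d_o + 1/d_i = 1/(38.4) + 1/(-172) = 0.02023 cm⁻¹.
f = 49.44 cm = 0.4944 m, so P = 1/f = +2.02 D.

P = +2.02 D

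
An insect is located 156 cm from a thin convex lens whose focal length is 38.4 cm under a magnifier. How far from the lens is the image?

Lens equation: 1/s_i = 1/f − 1/s_o = 1/(38.40) − 1/(156) = 0.02604 − 0.006410 = 0.01963, so s_i = 50.9 cm.
The image is real, inverted and reduced, on the far side of the lens.

50.9 cm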